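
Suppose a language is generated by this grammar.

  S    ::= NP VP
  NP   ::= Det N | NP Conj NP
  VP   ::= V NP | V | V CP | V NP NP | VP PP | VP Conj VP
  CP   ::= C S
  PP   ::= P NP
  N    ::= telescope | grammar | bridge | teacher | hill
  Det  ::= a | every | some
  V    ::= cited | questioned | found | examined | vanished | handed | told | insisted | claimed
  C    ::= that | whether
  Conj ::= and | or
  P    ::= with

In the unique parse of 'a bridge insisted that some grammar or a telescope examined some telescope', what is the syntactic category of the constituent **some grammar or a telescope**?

NP

[S [NP [Det a] [N bridge]] [VP [V insisted] [CP [C that] [S [NP [NP [Det some] [N grammar]] [Conj or] [NP [Det a] [N telescope]]] [VP [V examined] [NP [Det some] [N telescope]]]]]]]
The span 'some grammar or a telescope' is the NP node built by NP → NP Conj NP.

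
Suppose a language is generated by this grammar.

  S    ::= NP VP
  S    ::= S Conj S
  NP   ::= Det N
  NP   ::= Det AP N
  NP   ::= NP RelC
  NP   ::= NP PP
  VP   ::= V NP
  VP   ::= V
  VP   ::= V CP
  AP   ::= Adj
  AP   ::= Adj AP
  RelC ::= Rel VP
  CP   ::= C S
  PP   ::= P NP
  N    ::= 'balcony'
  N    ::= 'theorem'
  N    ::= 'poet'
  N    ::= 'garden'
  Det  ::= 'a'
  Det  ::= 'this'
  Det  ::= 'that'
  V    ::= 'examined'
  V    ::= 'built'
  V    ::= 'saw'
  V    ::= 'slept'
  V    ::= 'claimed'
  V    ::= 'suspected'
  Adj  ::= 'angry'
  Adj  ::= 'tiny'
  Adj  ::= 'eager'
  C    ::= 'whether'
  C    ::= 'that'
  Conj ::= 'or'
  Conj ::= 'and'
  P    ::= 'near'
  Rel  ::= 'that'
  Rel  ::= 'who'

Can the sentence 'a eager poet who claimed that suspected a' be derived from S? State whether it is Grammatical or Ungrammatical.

Ungrammatical

For S → NP VP, every NP-prefix leaves a non-VP remainder: after 'a eager poet' the remainder is not a VP; after 'a eager poet who claimed' the remainder is not a VP; after 'a eager poet who claimed that suspected' the remainder is not a VP. The alternative S rule S → S Conj S likewise has no satisfying split.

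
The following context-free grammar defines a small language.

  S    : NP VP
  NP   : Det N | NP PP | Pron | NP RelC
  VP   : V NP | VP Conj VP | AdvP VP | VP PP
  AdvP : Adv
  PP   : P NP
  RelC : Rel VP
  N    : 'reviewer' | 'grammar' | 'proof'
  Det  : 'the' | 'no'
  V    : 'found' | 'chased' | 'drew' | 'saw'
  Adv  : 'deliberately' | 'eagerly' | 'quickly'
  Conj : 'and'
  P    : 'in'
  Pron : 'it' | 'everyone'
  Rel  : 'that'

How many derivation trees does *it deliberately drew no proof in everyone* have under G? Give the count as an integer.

3

Two of the 3 distinct bracketings:
[S [NP [Pron it]] [VP [AdvP [Adv deliberately]] [VP [V drew] [NP [NP [Det no] [N proof]] [PP [P in] [NP [Pron everyone]]]]]]]
[S [NP [Pron it]] [VP [AdvP [Adv deliberately]] [VP [VP [V drew] [NP [Det no] [N proof]]] [PP [P in] [NP [Pron everyone]]]]]]
The difference turns on whether NP → NP PP is used at the relevant span, versus an alternative expansion of NP.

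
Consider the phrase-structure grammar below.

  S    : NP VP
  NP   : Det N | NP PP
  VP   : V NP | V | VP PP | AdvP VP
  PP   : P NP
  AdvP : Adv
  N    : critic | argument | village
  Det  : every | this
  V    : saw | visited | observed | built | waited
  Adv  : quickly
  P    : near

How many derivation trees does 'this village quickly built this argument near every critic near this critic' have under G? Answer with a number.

9

Two of the 9 distinct bracketings:
[S [NP [Det this] [N village]] [VP [VP [AdvP [Adv quickly]] [VP [V built] [NP [Det this] [N argument]]]] [PP [P near] [NP [NP [Det every] [N critic]] [PP [P near] [NP [Det this] [N critic]]]]]]]
[S [NP [Det this] [N village]] [VP [VP [VP [AdvP [Adv quickly]] [VP [V built] [NP [Det this] [N argument]]]] [PP [P near] [NP [Det every] [N critic]]]] [PP [P near] [NP [Det this] [N critic]]]]]
The difference turns on whether NP → NP PP is used at the relevant span, versus an alternative expansion of NP.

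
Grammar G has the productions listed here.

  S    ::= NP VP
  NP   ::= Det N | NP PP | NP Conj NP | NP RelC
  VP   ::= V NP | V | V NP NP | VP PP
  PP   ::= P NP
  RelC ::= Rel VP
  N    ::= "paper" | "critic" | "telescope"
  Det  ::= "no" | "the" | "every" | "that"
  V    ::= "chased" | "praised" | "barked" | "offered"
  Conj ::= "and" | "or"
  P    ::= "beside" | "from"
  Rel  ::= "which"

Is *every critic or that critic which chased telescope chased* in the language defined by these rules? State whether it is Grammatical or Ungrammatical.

A V word can never sit immediately before an N word in any string this grammar generates, so the substring 'chased telescope' rules out a derivation.

Ungrammatical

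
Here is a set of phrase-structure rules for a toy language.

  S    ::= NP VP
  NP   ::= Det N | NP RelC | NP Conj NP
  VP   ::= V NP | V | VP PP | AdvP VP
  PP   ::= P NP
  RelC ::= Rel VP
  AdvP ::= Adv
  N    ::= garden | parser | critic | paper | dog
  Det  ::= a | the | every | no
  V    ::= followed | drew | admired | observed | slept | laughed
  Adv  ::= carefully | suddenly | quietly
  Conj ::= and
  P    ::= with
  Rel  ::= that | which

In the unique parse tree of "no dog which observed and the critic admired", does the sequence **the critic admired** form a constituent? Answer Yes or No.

[S [NP [NP [NP [Det no] [N dog]] [RelC [Rel which] [VP [V observed]]]] [Conj and] [NP [Det the] [N critic]]] [VP [V admired]]]
The smallest constituent containing 'the critic admired' is the S spanning 'no dog which observed and the critic admired'; no single node in the tree dominates exactly the given words.

No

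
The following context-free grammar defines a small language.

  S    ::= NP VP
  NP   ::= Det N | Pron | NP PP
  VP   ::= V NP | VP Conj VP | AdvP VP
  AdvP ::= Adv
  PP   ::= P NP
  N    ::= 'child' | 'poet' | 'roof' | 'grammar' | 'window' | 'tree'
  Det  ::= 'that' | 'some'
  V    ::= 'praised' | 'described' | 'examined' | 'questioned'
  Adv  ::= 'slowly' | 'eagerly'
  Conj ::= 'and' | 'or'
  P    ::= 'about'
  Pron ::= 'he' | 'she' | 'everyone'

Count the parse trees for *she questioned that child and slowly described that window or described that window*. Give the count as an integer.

3

Two of the 3 distinct bracketings:
[S [NP [Pron she]] [VP [VP [V questioned] [NP [Det that] [N child]]] [Conj and] [VP [VP [AdvP [Adv slowly]] [VP [V described] [NP [Det that] [N window]]]] [Conj or] [VP [V described] [NP [Det that] [N window]]]]]]
[S [NP [Pron she]] [VP [VP [V questioned] [NP [Det that] [N child]]] [Conj and] [VP [AdvP [Adv slowly]] [VP [VP [V described] [NP [Det that] [N window]]] [Conj or] [VP [V described] [NP [Det that] [N window]]]]]]]
The trees differ in how a recursive rule is bracketed over the same span.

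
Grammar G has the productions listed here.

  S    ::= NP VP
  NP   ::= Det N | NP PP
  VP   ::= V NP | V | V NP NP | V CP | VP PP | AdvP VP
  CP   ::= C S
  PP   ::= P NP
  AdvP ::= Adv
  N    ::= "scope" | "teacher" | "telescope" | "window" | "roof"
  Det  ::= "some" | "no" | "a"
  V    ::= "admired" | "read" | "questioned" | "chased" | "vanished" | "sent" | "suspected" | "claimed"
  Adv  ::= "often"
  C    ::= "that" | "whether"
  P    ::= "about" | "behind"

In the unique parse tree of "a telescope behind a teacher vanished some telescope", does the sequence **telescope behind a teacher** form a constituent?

[S [NP [NP [Det a] [N telescope]] [PP [P behind] [NP [Det a] [N teacher]]]] [VP [V vanished] [NP [Det some] [N telescope]]]]
The smallest constituent containing 'telescope behind a teacher' is the NP spanning 'a telescope behind a teacher'; no single node in the tree dominates exactly the given words.

No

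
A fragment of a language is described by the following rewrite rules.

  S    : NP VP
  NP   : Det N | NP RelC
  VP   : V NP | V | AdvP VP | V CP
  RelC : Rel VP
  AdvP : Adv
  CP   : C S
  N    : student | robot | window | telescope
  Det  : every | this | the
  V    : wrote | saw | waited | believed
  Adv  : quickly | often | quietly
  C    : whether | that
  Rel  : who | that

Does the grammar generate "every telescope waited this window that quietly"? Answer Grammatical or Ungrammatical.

Ungrammatical

For S → NP VP, the only prefix that parses as NP is 'every telescope', but the remainder 'waited this window that quietly' is not a VP under these rules.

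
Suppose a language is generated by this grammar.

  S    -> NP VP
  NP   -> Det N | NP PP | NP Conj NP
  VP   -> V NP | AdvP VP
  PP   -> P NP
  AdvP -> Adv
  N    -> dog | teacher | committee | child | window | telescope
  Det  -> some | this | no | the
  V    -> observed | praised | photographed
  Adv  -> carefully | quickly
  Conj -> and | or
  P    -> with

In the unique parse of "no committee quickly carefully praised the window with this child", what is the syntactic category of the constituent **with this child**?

S
  NP
    Det: no
    N: committee
  VP
    AdvP
      Adv: quickly
    VP
      AdvP
        Adv: carefully
      VP
        V: praised
        NP
          NP
            Det: the
            N: window
          PP
            P: with
            NP
              Det: this
              N: child
The span 'with this child' is the PP node built by PP → P NP.

PP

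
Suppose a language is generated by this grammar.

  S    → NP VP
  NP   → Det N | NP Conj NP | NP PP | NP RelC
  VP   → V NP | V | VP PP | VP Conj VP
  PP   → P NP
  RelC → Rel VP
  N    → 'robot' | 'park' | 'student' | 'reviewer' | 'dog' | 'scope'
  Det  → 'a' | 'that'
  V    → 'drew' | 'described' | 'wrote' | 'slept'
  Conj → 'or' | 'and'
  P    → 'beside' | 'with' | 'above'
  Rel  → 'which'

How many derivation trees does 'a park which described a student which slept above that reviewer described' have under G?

6

Two of the 6 distinct bracketings:
[S [NP [NP [NP [Det a] [N park]] [RelC [Rel which] [VP [V described] [NP [NP [Det a] [N student]] [RelC [Rel which] [VP [V slept]]]]]]] [PP [P above] [NP [Det that] [N reviewer]]]] [VP [V described]]]
[S [NP [NP [NP [NP [Det a] [N park]] [RelC [Rel which] [VP [V described] [NP [Det a] [N student]]]]] [RelC [Rel which] [VP [V slept]]]] [PP [P above] [NP [Det that] [N reviewer]]]] [VP [V described]]]
The trees differ in how a recursive rule is bracketed over the same span.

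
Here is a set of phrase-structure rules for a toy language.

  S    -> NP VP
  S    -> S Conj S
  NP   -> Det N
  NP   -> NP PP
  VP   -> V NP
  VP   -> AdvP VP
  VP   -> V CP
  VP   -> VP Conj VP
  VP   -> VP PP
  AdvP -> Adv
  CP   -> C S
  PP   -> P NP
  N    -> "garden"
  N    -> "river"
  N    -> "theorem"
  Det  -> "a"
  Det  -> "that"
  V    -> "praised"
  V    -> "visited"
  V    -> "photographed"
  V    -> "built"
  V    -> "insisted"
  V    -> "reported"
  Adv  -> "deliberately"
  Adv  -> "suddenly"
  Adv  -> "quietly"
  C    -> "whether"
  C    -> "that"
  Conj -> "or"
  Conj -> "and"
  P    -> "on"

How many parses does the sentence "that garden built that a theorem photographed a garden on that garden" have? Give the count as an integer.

Two of the 3 distinct bracketings:
[S [NP [Det that] [N garden]] [VP [V built] [CP [C that] [S [NP [Det a] [N theorem]] [VP [V photographed] [NP [NP [Det a] [N garden]] [PP [P on] [NP [Det that] [N garden]]]]]]]]]
[S [NP [Det that] [N garden]] [VP [V built] [CP [C that] [S [NP [Det a] [N theorem]] [VP [VP [V photographed] [NP [Det a] [N garden]]] [PP [P on] [NP [Det that] [N garden]]]]]]]]
The difference turns on whether NP → NP PP is used at the relevant span, versus an alternative expansion of NP.

3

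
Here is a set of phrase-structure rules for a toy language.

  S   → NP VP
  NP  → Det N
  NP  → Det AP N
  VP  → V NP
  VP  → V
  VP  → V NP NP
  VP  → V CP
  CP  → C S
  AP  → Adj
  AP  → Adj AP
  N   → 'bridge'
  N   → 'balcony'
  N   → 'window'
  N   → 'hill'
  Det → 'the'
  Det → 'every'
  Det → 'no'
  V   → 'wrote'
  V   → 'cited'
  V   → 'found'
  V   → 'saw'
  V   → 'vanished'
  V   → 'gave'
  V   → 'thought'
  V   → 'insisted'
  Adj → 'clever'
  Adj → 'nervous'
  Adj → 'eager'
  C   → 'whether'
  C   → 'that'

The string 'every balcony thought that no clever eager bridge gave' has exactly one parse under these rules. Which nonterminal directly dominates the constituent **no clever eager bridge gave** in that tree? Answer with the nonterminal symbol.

CP

[S [NP [Det every] [N balcony]] [VP [V thought] [CP [C that] [S [NP [Det no] [AP [Adj clever] [AP [Adj eager]]] [N bridge]] [VP [V gave]]]]]]
The span 'no clever eager bridge gave' is the S node built by S → NP VP.
Its mother is the CP built by CP → C S.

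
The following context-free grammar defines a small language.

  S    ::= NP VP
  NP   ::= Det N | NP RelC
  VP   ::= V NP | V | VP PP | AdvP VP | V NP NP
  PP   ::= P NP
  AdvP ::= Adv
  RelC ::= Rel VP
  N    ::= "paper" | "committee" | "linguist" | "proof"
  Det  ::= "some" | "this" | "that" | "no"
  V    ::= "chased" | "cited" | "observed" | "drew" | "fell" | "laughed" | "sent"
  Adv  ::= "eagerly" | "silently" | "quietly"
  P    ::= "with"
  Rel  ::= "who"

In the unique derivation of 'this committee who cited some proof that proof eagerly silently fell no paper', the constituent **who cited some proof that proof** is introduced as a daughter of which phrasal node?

[S [NP [NP [Det this] [N committee]] [RelC [Rel who] [VP [V cited] [NP [Det some] [N proof]] [NP [Det that] [N proof]]]]] [VP [AdvP [Adv eagerly]] [VP [AdvP [Adv silently]] [VP [V fell] [NP [Det no] [N paper]]]]]]
The span 'who cited some proof that proof' is the RelC node built by RelC → Rel VP.
Its mother is the NP built by NP → NP RelC.

NP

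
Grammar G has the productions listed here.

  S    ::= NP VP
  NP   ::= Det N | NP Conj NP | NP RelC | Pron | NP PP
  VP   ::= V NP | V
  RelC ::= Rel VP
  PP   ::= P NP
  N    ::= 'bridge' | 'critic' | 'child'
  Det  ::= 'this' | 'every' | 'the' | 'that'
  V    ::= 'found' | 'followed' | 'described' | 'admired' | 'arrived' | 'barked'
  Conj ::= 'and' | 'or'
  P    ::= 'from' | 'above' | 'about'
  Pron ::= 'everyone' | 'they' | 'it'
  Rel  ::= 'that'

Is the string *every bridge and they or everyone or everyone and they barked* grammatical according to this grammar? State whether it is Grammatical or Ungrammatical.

Grammatical

S
  NP
    NP
      Det: every
      N: bridge
    Conj: and
    NP
      NP
        Pron: they
      Conj: or
      NP
        NP
          Pron: everyone
        Conj: or
        NP
          NP
            Pron: everyone
          Conj: and
          NP
            Pron: they
  VP
    V: barked
The bracketing above is licensed at every node by one of the given productions, with S at the root.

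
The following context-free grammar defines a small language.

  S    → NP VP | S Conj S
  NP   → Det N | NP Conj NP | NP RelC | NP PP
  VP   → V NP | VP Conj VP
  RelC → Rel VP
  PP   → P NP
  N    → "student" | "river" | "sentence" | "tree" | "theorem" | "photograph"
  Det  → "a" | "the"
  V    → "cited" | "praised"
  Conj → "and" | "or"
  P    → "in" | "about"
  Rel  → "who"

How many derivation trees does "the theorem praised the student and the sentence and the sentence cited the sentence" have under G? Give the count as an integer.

The two bracketings:
[S [S [NP [Det the] [N theorem]] [VP [V praised] [NP [Det the] [N student]]]] [Conj and] [S [NP [NP [Det the] [N sentence]] [Conj and] [NP [Det the] [N sentence]]] [VP [V cited] [NP [Det the] [N sentence]]]]]
[S [S [NP [Det the] [N theorem]] [VP [V praised] [NP [NP [Det the] [N student]] [Conj and] [NP [Det the] [N sentence]]]]] [Conj and] [S [NP [Det the] [N sentence]] [VP [V cited] [NP [Det the] [N sentence]]]]]
The trees differ in how a recursive rule is bracketed over the same span.

2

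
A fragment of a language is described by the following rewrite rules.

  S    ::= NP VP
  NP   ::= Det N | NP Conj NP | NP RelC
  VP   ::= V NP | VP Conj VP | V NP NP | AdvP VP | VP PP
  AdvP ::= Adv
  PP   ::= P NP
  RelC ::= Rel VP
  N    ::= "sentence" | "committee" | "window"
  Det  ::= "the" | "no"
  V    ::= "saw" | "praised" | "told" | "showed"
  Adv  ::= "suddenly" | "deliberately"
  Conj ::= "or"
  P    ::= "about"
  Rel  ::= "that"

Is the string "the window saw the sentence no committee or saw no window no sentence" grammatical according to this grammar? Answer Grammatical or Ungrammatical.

Grammatical

S
  NP
    Det: the
    N: window
  VP
    VP
      V: saw
      NP
        Det: the
        N: sentence
      NP
        Det: no
        N: committee
    Conj: or
    VP
      V: saw
      NP
        Det: no
        N: window
      NP
        Det: no
        N: sentence
The bracketing above is licensed at every node by one of the given productions, with S at the root.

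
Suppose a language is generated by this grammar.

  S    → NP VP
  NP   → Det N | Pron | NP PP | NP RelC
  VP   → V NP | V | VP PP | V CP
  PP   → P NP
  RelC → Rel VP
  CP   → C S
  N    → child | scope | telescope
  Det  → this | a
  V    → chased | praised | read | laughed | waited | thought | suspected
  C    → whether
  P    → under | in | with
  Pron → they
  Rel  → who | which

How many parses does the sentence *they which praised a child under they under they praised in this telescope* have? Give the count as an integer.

Two of the 9 distinct bracketings:
[S [NP [NP [NP [Pron they]] [RelC [Rel which] [VP [V praised] [NP [Det a] [N child]]]]] [PP [P under] [NP [NP [Pron they]] [PP [P under] [NP [Pron they]]]]]] [VP [VP [V praised]] [PP [P in] [NP [Det this] [N telescope]]]]]
[S [NP [NP [NP [NP [Pron they]] [RelC [Rel which] [VP [V praised] [NP [Det a] [N child]]]]] [PP [P under] [NP [Pron they]]]] [PP [P under] [NP [Pron they]]]] [VP [VP [V praised]] [PP [P in] [NP [Det this] [N telescope]]]]]
The trees differ in how a recursive rule is bracketed over the same span.

9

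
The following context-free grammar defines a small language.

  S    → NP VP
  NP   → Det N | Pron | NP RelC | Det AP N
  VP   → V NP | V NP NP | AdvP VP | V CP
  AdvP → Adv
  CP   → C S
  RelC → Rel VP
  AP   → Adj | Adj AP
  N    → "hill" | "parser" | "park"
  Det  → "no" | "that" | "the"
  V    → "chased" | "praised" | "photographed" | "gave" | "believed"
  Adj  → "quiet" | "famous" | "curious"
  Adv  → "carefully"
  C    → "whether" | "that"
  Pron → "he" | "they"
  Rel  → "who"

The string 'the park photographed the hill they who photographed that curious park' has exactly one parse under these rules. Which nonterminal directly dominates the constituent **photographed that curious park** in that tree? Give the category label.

S
  NP
    Det: the
    N: park
  VP
    V: photographed
    NP
      Det: the
      N: hill
    NP
      NP
        Pron: they
      RelC
        Rel: who
        VP
          V: photographed
          NP
            Det: that
            AP
              Adj: curious
            N: park
The span 'photographed that curious park' is the VP node built by VP → V NP.
Its mother is the RelC built by RelC → Rel VP.

RelC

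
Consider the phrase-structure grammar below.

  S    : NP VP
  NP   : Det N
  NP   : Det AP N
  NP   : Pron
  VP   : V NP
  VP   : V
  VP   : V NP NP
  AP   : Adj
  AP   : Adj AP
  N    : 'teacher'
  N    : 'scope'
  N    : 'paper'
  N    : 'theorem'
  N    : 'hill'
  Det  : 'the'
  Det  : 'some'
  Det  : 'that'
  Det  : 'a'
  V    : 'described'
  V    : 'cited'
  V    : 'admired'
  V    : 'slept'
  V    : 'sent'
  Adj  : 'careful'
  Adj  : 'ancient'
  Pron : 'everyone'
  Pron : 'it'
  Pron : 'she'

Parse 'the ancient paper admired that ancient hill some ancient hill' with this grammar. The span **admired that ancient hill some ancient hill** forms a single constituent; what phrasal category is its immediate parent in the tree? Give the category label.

[S [NP [Det the] [AP [Adj ancient]] [N paper]] [VP [V admired] [NP [Det that] [AP [Adj ancient]] [N hill]] [NP [Det some] [AP [Adj ancient]] [N hill]]]]
The span 'admired that ancient hill some ancient hill' is the VP node built by VP → V NP NP.
Its mother is the S built by S → NP VP.

S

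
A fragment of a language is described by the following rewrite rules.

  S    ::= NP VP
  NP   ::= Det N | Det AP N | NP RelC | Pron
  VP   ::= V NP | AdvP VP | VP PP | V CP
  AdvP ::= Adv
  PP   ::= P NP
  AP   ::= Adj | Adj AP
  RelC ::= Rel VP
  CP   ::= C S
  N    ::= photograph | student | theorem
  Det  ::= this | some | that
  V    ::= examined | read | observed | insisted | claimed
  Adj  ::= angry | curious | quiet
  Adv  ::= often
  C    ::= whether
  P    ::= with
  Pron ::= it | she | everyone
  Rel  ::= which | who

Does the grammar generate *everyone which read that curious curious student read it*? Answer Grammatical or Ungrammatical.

[S [NP [NP [Pron everyone]] [RelC [Rel which] [VP [V read] [NP [Det that] [AP [Adj curious] [AP [Adj curious]]] [N student]]]]] [VP [V read] [NP [Pron it]]]]
The bracketing above is licensed at every node by one of the given productions, with S at the root.

Grammatical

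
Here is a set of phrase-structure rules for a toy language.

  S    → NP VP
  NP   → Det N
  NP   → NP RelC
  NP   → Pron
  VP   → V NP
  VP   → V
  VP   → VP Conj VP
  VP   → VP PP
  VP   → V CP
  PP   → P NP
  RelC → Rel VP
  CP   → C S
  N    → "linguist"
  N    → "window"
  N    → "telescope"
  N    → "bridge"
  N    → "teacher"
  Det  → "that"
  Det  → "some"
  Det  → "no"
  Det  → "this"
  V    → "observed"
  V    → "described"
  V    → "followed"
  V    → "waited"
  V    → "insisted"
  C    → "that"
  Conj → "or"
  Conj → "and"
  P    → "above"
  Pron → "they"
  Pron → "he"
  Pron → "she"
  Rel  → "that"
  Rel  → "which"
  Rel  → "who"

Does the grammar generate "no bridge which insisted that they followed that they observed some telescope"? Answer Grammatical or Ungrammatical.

Ungrammatical

For S → NP VP, every NP-prefix leaves a non-VP remainder: after 'no bridge' the remainder is not a VP; after 'no bridge which insisted' the remainder is not a VP; after 'no bridge which insisted that they followed' the remainder is not a VP (and 1 more).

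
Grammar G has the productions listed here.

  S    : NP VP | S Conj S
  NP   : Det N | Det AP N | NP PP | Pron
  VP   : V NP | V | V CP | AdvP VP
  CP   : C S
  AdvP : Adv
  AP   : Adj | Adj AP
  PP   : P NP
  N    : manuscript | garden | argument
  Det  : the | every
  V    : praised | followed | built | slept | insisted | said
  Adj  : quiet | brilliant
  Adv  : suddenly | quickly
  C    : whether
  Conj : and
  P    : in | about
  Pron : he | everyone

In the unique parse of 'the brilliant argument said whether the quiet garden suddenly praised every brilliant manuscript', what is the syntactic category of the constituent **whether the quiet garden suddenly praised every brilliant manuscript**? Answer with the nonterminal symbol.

[S [NP [Det the] [AP [Adj brilliant]] [N argument]] [VP [V said] [CP [C whether] [S [NP [Det the] [AP [Adj quiet]] [N garden]] [VP [AdvP [Adv suddenly]] [VP [V praised] [NP [Det every] [AP [Adj brilliant]] [N manuscript]]]]]]]]
The span 'whether the quiet garden suddenly praised every brilliant manuscript' is the CP node built by CP → C S.

CP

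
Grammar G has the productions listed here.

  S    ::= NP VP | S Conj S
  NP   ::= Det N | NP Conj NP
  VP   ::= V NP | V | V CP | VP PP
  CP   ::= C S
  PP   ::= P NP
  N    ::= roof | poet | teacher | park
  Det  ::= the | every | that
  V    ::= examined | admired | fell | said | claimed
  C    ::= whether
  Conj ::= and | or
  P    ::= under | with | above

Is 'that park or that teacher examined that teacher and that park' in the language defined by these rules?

Grammatical

[S [NP [NP [Det that] [N park]] [Conj or] [NP [Det that] [N teacher]]] [VP [V examined] [NP [NP [Det that] [N teacher]] [Conj and] [NP [Det that] [N park]]]]]
Every word is introduced by a lexical rule and the phrasal rules combine the resulting categories into a single S.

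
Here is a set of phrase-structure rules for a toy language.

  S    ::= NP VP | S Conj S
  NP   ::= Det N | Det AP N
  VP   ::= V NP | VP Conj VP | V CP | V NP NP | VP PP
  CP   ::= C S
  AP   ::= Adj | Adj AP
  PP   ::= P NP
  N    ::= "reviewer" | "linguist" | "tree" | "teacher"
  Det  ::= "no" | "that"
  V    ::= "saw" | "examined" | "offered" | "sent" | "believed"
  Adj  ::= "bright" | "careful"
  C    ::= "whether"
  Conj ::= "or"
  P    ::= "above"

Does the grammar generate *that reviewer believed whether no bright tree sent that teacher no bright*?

For S → NP VP, the only prefix that parses as NP is 'that reviewer', but the remainder 'believed whether no bright tree sent that teacher no bright' is not a VP under these rules. The alternative S rule S → S Conj S likewise has no satisfying split.

Ungrammatical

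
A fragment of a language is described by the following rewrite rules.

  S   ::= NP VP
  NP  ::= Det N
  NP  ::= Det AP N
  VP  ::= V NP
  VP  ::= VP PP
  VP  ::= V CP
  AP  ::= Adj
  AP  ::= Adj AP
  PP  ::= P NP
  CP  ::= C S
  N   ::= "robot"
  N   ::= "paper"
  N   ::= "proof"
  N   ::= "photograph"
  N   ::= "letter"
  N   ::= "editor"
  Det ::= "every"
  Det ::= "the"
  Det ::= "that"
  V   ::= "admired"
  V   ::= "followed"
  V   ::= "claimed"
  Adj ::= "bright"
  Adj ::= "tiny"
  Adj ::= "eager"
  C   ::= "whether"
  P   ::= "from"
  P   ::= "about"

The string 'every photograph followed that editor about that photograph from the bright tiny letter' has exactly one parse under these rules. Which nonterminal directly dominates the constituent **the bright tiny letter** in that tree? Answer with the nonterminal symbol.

S
  NP
    Det: every
    N: photograph
  VP
    VP
      VP
        V: followed
        NP
          Det: that
          N: editor
      PP
        P: about
        NP
          Det: that
          N: photograph
    PP
      P: from
      NP
        Det: the
        AP
          Adj: bright
          AP
            Adj: tiny
        N: letter
The span 'the bright tiny letter' is the NP node built by NP → Det AP N.
Its mother is the PP built by PP → P NP.

PP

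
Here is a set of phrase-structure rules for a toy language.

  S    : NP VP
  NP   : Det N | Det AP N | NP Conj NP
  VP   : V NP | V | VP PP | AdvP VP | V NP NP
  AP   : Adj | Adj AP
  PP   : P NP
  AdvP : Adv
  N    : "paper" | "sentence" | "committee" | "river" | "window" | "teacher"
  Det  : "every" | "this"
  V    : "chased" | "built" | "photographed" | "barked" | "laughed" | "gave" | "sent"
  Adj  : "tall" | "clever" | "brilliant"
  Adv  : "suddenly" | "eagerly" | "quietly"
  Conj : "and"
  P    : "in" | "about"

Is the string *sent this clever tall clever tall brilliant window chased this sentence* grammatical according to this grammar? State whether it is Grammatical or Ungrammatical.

Ungrammatical

For S → NP VP, no prefix of the string parses as an NP.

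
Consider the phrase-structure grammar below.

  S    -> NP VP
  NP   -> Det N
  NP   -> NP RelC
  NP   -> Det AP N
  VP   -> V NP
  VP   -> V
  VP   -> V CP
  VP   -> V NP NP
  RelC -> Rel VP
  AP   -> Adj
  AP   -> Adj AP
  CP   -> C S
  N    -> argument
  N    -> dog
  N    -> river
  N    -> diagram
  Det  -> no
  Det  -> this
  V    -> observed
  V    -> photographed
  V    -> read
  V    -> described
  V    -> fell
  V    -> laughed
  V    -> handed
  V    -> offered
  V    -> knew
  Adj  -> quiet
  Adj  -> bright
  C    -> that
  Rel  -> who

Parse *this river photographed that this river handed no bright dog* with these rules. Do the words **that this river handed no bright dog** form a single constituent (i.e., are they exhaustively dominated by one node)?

Yes

[S [NP [Det this] [N river]] [VP [V photographed] [CP [C that] [S [NP [Det this] [N river]] [VP [V handed] [NP [Det no] [AP [Adj bright]] [N dog]]]]]]]
The words 'that this river handed no bright dog' are exhaustively dominated by a single CP node (built by CP → C S), so they form a constituent.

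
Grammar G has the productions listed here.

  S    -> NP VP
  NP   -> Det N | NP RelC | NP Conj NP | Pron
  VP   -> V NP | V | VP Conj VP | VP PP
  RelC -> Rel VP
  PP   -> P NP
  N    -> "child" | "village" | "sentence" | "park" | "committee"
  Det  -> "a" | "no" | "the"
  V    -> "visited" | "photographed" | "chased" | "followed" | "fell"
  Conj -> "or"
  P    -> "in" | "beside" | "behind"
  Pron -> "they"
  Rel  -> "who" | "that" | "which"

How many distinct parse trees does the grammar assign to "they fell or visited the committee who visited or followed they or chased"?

Two of the 9 distinct bracketings:
[S [NP [Pron they]] [VP [VP [V fell]] [Conj or] [VP [V visited] [NP [NP [Det the] [N committee]] [RelC [Rel who] [VP [VP [V visited]] [Conj or] [VP [VP [V followed] [NP [Pron they]]] [Conj or] [VP [V chased]]]]]]]]]
[S [NP [Pron they]] [VP [VP [V fell]] [Conj or] [VP [V visited] [NP [NP [Det the] [N committee]] [RelC [Rel who] [VP [VP [VP [V visited]] [Conj or] [VP [V followed] [NP [Pron they]]]] [Conj or] [VP [V chased]]]]]]]]
The trees differ in how a recursive rule is bracketed over the same span.

9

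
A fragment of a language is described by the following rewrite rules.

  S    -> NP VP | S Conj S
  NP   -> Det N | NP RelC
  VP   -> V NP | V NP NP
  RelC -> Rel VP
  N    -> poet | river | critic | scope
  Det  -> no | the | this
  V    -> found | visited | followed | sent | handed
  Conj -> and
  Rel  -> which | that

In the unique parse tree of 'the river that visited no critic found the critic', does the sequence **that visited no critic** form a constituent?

Yes

[S [NP [NP [Det the] [N river]] [RelC [Rel that] [VP [V visited] [NP [Det no] [N critic]]]]] [VP [V found] [NP [Det the] [N critic]]]]
The words 'that visited no critic' are exhaustively dominated by a single RelC node (built by RelC → Rel VP), so they form a constituent.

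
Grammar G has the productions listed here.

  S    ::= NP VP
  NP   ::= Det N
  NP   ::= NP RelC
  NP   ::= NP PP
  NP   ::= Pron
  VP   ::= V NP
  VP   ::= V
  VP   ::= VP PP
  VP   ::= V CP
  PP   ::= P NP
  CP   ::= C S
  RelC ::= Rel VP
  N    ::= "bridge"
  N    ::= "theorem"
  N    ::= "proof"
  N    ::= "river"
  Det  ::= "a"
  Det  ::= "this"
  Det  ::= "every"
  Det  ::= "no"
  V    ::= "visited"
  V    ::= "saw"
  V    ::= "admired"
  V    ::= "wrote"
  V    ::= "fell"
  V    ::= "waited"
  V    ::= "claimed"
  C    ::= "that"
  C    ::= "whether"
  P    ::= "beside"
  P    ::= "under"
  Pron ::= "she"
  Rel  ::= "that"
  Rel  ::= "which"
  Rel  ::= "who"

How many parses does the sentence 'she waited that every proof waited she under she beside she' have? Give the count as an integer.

9

Two of the 9 distinct bracketings:
[S [NP [Pron she]] [VP [VP [V waited] [CP [C that] [S [NP [Det every] [N proof]] [VP [V waited] [NP [Pron she]]]]]] [PP [P under] [NP [NP [Pron she]] [PP [P beside] [NP [Pron she]]]]]]]
[S [NP [Pron she]] [VP [VP [VP [V waited] [CP [C that] [S [NP [Det every] [N proof]] [VP [V waited] [NP [Pron she]]]]]] [PP [P under] [NP [Pron she]]]] [PP [P beside] [NP [Pron she]]]]]
The difference turns on whether NP → NP PP is used at the relevant span, versus an alternative expansion of NP.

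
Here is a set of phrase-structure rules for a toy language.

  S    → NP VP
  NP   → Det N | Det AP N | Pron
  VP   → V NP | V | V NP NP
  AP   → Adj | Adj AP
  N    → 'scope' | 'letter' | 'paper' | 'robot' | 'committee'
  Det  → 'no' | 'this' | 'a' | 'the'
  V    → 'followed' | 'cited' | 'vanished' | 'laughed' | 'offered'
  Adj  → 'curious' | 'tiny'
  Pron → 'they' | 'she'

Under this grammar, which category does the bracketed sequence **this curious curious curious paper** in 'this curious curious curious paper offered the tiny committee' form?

NP

[S [NP [Det this] [AP [Adj curious] [AP [Adj curious] [AP [Adj curious]]]] [N paper]] [VP [V offered] [NP [Det the] [AP [Adj tiny]] [N committee]]]]
The span 'this curious curious curious paper' is the NP node built by NP → Det AP N.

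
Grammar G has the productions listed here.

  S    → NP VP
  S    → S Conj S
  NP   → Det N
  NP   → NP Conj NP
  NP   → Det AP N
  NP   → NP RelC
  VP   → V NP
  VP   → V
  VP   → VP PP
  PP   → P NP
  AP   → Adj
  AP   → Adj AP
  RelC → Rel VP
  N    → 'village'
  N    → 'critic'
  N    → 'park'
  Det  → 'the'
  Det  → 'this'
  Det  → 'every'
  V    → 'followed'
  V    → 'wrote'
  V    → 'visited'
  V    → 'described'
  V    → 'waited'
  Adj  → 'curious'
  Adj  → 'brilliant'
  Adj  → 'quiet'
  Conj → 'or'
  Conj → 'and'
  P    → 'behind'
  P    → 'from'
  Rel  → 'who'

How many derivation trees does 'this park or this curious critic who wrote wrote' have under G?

The two bracketings:
[S [NP [NP [Det this] [N park]] [Conj or] [NP [NP [Det this] [AP [Adj curious]] [N critic]] [RelC [Rel who] [VP [V wrote]]]]] [VP [V wrote]]]
[S [NP [NP [NP [Det this] [N park]] [Conj or] [NP [Det this] [AP [Adj curious]] [N critic]]] [RelC [Rel who] [VP [V wrote]]]] [VP [V wrote]]]
The trees differ in how a recursive rule is bracketed over the same span.

2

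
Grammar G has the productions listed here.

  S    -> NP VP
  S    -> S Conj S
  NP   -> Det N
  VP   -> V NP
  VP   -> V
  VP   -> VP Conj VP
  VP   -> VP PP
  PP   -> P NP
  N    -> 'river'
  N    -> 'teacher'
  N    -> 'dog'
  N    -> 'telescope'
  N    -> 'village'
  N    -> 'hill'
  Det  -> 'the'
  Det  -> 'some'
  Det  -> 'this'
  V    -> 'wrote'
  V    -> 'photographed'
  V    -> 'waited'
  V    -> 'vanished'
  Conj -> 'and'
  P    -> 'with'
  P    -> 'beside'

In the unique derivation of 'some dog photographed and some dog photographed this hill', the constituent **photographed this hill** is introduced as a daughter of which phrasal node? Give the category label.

S

S
  S
    NP
      Det: some
      N: dog
    VP
      V: photographed
  Conj: and
  S
    NP
      Det: some
      N: dog
    VP
      V: photographed
      NP
        Det: this
        N: hill
The span 'photographed this hill' is the VP node built by VP → V NP.
Its mother is the S built by S → NP VP.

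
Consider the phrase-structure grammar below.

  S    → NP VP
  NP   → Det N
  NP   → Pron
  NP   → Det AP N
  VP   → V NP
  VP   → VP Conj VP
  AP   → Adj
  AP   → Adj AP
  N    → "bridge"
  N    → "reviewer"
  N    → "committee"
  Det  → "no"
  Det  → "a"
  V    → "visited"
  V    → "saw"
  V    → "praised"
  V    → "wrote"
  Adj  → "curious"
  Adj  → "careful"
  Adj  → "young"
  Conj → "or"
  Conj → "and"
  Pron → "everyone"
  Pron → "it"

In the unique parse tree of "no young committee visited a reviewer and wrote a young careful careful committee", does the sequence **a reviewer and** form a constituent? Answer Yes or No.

[S [NP [Det no] [AP [Adj young]] [N committee]] [VP [VP [V visited] [NP [Det a] [N reviewer]]] [Conj and] [VP [V wrote] [NP [Det a] [AP [Adj young] [AP [Adj careful] [AP [Adj careful]]]] [N committee]]]]]
The smallest constituent containing 'a reviewer and' is the VP spanning 'visited a reviewer and wrote a young careful careful committee'; no single node in the tree dominates exactly the given words.

No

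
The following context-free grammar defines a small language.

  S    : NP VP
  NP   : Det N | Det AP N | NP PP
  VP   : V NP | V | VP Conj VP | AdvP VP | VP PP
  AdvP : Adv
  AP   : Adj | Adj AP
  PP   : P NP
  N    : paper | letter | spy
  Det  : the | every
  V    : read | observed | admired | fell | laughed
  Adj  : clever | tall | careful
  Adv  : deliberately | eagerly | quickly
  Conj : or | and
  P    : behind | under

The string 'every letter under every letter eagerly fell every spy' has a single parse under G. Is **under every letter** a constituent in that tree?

[S [NP [NP [Det every] [N letter]] [PP [P under] [NP [Det every] [N letter]]]] [VP [AdvP [Adv eagerly]] [VP [V fell] [NP [Det every] [N spy]]]]]
The words 'under every letter' are exhaustively dominated by a single PP node (built by PP → P NP), so they form a constituent.

Yes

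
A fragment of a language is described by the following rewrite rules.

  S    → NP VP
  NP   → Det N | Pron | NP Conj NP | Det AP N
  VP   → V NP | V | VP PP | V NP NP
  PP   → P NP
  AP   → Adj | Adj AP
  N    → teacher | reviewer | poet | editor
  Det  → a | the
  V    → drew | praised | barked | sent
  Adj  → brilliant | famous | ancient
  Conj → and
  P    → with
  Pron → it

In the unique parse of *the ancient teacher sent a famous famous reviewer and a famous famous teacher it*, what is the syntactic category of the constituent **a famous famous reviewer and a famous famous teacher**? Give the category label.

S
  NP
    Det: the
    AP
      Adj: ancient
    N: teacher
  VP
    V: sent
    NP
      NP
        Det: a
        AP
          Adj: famous
          AP
            Adj: famous
        N: reviewer
      Conj: and
      NP
        Det: a
        AP
          Adj: famous
          AP
            Adj: famous
        N: teacher
    NP
      Pron: it
The span 'a famous famous reviewer and a famous famous teacher' is the NP node built by NP → NP Conj NP.

NP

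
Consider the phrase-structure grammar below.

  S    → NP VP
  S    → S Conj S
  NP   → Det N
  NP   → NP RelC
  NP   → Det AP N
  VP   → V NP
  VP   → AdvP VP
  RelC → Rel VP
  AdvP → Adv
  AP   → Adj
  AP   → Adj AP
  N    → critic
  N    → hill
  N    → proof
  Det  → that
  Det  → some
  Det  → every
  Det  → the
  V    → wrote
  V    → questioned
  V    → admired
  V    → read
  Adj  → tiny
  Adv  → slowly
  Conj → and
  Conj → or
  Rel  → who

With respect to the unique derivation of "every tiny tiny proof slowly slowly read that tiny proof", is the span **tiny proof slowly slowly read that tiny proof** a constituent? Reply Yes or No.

No

[S [NP [Det every] [AP [Adj tiny] [AP [Adj tiny]]] [N proof]] [VP [AdvP [Adv slowly]] [VP [AdvP [Adv slowly]] [VP [V read] [NP [Det that] [AP [Adj tiny]] [N proof]]]]]]
The smallest constituent containing 'tiny proof slowly slowly read that tiny proof' is the S spanning 'every tiny tiny proof slowly slowly read that tiny proof'; no single node in the tree dominates exactly the given words.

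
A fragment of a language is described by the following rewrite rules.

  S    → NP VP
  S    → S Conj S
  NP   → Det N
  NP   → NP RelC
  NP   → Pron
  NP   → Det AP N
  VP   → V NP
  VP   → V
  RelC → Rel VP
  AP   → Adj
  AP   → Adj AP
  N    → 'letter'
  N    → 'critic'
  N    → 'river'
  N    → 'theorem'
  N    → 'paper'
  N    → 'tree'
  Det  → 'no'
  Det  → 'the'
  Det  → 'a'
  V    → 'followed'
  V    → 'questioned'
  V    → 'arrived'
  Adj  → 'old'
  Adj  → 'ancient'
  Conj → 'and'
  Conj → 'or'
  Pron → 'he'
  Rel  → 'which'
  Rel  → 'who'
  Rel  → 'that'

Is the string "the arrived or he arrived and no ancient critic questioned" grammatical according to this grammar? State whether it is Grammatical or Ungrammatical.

A Det word can never sit immediately before a V word in any string this grammar generates, so the substring 'the arrived' rules out a derivation.

Ungrammatical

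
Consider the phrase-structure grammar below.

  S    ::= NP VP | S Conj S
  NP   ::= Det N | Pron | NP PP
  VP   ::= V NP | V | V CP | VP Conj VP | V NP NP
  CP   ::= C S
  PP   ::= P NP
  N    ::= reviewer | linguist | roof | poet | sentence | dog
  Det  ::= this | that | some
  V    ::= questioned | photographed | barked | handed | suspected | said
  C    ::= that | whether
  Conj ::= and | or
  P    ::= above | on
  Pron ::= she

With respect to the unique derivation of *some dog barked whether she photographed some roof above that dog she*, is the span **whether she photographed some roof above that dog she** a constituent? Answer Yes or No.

Yes

[S [NP [Det some] [N dog]] [VP [V barked] [CP [C whether] [S [NP [Pron she]] [VP [V photographed] [NP [NP [Det some] [N roof]] [PP [P above] [NP [Det that] [N dog]]]] [NP [Pron she]]]]]]]
The words 'whether she photographed some roof above that dog she' are exhaustively dominated by a single CP node (built by CP → C S), so they form a constituent.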